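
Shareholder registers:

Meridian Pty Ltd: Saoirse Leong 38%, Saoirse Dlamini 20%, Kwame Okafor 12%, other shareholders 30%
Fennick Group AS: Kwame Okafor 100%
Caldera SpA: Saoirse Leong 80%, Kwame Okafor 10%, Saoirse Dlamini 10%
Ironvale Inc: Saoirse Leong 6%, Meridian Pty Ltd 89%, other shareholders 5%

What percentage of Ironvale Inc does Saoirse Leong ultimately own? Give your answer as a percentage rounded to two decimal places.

39.82%

Saoirse Leong reaches Ironvale along 2 paths.
Direct stake: 6% = 6%.
Via Meridian: 38% × 89% = 33.82%.
Total: 6% + 33.82% = 39.82%.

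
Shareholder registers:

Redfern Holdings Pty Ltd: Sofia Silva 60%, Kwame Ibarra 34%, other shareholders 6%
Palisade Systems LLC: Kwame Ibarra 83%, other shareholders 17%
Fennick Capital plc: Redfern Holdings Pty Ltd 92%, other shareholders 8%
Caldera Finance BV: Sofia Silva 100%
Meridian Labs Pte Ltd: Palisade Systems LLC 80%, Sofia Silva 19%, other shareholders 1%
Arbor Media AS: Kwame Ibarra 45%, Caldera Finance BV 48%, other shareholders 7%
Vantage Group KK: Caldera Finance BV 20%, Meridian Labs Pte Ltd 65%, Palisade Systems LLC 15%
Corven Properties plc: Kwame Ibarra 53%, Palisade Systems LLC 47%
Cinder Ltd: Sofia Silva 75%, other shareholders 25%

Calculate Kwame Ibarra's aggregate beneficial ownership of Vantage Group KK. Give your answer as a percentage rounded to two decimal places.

55.61%

Kwame reaches Vantage along 2 paths.
Via Palisade → Meridian: 83% × 80% × 65% = 43.16%.
Via Palisade: 83% × 15% = 12.45%.
Total: 43.16% + 12.45% = 55.61%.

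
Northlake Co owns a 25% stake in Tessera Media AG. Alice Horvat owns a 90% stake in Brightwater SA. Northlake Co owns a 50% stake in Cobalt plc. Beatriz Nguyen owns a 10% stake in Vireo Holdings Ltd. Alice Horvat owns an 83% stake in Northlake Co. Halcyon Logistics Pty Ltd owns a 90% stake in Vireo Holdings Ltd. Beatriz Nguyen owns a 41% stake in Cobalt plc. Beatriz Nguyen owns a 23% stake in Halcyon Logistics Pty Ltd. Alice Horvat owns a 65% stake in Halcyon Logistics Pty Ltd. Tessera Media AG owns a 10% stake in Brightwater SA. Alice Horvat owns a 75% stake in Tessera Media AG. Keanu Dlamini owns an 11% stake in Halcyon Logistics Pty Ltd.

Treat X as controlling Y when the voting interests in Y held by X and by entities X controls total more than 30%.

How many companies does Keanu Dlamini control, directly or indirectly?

0

Keanu's largest direct stake is 11% in Halcyon, which does not meet the threshold.
Keanu controls 0 companies.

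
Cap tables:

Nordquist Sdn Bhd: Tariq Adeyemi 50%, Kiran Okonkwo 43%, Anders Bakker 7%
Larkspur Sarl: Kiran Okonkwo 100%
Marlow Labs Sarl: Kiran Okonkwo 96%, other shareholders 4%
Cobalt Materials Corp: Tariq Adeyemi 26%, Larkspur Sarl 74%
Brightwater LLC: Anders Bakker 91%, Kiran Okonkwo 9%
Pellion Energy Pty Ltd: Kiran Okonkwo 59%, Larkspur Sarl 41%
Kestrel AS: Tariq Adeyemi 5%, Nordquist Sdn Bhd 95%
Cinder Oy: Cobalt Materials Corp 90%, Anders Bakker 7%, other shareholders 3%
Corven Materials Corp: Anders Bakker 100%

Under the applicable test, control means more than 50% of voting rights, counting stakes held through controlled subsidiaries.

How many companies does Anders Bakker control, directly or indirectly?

Anders holds 91% of Brightwater, so Anders controls Brightwater.
Anders holds 100% of Corven, so Anders controls Corven.
No other company's threshold is met.
Anders controls 2 companies.

2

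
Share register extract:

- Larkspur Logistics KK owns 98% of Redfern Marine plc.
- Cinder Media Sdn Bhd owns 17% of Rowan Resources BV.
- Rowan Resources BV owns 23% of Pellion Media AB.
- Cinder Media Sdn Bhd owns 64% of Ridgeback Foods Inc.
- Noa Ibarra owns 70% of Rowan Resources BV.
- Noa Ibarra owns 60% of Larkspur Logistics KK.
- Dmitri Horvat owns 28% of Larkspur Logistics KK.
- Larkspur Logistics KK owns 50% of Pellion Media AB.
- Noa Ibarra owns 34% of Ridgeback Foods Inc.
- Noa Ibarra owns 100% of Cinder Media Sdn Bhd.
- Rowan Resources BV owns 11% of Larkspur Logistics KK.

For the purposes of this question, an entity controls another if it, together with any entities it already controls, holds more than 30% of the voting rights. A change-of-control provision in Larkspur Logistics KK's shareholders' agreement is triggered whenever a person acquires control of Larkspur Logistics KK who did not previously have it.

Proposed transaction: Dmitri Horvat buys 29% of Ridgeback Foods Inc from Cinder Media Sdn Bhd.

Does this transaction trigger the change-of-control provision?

The purchase adds only to Dmitri's holdings (Cinder's stake shrinks), so Dmitri is the only person who could newly come to control Larkspur.
Dmitri's largest direct stake is 28% in Larkspur, which does not meet the threshold, so Dmitri controls no company.
In Larkspur, Dmitri's side holds only 28%, not > 30%.
So before the transaction, Dmitri does not control Larkspur.
After the purchase, Dmitri holds 29% of Ridgeback directly, and Cinder's stake falls to 35%.
Dmitri's side now holds 29% of Ridgeback, not > 30%, so Dmitri still does not control Ridgeback.
After the transaction, Dmitri's side holds 28% of Larkspur, not > 30%, so Dmitri still does not control Larkspur.
No new person acquires control, so the clause is not triggered.

No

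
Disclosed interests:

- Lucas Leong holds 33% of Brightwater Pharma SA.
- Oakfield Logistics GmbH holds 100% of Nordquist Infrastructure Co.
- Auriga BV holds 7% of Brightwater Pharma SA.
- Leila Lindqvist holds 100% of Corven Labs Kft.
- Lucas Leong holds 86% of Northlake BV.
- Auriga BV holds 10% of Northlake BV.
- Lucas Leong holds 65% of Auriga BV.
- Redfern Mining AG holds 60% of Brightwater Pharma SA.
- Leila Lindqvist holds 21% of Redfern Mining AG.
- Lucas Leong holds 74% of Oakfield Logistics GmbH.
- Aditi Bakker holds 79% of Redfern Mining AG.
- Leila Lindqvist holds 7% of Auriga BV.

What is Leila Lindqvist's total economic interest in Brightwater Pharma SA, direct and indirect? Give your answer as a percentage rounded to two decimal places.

Leila reaches Brightwater along 2 paths.
Via Auriga: 7% × 7% = 0.49%.
Via Redfern: 21% × 60% = 12.6%.
Total: 0.49% + 12.6% = 13.09%.

13.09%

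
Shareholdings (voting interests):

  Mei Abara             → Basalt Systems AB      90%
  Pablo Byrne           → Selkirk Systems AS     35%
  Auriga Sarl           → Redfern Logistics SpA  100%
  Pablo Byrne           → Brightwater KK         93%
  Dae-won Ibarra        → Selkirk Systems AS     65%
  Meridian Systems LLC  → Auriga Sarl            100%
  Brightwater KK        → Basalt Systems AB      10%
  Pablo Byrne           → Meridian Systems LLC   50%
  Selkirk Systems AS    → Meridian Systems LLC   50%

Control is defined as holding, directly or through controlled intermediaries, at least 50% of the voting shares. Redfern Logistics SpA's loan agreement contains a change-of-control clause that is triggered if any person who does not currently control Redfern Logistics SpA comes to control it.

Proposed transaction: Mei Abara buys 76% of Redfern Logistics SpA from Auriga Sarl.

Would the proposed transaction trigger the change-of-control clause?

Yes

The purchase adds only to Mei's holdings (Auriga's stake shrinks), so Mei is the only person who could newly come to control Redfern.
Mei holds 90% of Basalt, so Mei controls Basalt.
Neither Mei nor any entity Mei controls holds any voting interest in Redfern.
So before the transaction, Mei does not control Redfern.
After the purchase, Mei holds 76% of Redfern directly, and Auriga's stake falls to 24%.
Mei holds 76% of Redfern, so Mei controls Redfern.
Mei did not control Redfern before and does after, so the clause is triggered.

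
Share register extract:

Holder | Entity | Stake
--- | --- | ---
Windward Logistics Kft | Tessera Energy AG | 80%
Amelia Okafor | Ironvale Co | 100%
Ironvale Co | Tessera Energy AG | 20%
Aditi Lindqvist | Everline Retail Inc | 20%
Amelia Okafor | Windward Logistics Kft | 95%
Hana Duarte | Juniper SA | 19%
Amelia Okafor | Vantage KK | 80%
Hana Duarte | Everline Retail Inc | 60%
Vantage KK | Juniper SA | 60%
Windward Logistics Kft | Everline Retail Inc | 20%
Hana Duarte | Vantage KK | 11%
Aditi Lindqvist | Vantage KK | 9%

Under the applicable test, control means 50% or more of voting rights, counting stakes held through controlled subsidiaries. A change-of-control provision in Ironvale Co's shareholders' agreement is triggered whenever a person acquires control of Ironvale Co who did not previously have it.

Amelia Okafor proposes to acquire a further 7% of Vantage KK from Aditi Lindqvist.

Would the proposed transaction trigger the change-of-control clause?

The purchase adds only to Amelia's holdings (Aditi's stake shrinks), so Amelia is the only person who could newly come to control Ironvale.
Amelia holds 100% of Ironvale, so Amelia controls Ironvale.
So Amelia already controls Ironvale before the transaction.
After the purchase, Amelia's direct stake in Vantage rises to 80% + 7% = 87%, and Aditi's stake falls to 2%.
Amelia controlled Ironvale already, so this is not a new person acquiring control; every other person's position is unchanged or reduced.
No new person acquires control, so the clause is not triggered.

No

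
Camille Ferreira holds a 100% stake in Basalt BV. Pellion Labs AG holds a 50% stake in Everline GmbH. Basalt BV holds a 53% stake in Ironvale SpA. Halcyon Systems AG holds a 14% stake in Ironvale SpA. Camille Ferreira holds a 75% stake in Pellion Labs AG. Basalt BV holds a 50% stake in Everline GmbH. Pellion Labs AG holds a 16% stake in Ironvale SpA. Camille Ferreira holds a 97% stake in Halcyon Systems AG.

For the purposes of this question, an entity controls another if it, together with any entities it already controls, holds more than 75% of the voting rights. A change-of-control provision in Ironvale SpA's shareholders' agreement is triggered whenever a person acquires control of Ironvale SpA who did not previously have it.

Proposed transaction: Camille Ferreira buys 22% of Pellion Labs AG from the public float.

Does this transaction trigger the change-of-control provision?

The purchase changes only Camille's holdings, so Camille is the only person who could newly come to control Ironvale.
Camille holds 97% of Halcyon, so Camille controls Halcyon.
Camille holds 100% of Basalt, so Camille controls Basalt.
In Ironvale, Camille's side holds only 14% + 53% = 67%, not > 75%.
So before the transaction, Camille does not control Ironvale.
After the purchase, Camille's direct stake in Pellion rises to 75% + 22% = 97%.
Camille holds 97% of Pellion, so Camille controls Pellion.
Pellion and Halcyon and Basalt together hold 16% + 14% + 53% = 83% of Ironvale, so Camille controls Ironvale.
Camille did not control Ironvale before and does after, so the clause is triggered.

Yes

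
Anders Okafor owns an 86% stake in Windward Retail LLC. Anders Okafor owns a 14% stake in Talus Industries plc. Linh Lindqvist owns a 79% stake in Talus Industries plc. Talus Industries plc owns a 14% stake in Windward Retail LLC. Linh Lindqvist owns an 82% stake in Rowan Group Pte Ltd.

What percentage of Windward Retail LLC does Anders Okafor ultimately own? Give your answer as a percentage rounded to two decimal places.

Anders reaches Windward along 2 paths.
Direct stake: 86% = 86%.
Via Talus: 14% × 14% = 1.96%.
Total: 86% + 1.96% = 87.96%.

87.96%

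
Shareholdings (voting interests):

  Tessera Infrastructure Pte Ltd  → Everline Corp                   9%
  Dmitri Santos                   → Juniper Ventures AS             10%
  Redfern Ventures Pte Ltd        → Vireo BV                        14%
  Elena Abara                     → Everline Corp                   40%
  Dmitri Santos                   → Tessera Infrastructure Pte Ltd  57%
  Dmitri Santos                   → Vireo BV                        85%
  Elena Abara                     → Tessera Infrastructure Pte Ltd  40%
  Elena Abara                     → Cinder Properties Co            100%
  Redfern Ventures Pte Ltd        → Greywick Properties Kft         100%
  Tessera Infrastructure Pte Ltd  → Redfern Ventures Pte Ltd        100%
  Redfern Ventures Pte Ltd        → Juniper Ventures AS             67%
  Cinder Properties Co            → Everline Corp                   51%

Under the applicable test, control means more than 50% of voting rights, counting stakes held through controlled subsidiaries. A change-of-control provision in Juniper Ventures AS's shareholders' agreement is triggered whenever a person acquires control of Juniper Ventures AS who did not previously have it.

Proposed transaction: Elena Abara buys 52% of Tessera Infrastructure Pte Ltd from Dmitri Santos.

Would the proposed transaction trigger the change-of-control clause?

Yes

The purchase adds only to Elena's holdings (Dmitri's stake shrinks), so Elena is the only person who could newly come to control Juniper.
Elena holds 100% of Cinder, so Elena controls Cinder.
Cinder and Elena together hold 51% + 40% = 91% of Everline, so Elena controls Everline.
Neither Elena nor any entity Elena controls holds any voting interest in Juniper.
So before the transaction, Elena does not control Juniper.
After the purchase, Elena's direct stake in Tessera rises to 40% + 52% = 92%, and Dmitri's stake falls to 5%.
Elena holds 92% of Tessera, so Elena controls Tessera.
Tessera holds 100% of Redfern, so Elena controls Redfern.
Redfern holds 67% of Juniper, so Elena controls Juniper.
Elena did not control Juniper before and does after, so the clause is triggered.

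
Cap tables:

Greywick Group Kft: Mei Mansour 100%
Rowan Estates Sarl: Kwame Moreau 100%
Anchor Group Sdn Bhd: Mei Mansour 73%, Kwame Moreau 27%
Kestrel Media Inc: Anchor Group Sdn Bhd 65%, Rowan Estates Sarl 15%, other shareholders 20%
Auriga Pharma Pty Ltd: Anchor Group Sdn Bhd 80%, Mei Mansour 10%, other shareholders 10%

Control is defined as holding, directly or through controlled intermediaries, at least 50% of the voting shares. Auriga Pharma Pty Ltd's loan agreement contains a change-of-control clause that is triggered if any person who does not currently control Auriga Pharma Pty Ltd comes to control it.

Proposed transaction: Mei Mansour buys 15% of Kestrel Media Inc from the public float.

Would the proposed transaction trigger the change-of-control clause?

The purchase changes only Mei's holdings, so Mei is the only person who could newly come to control Auriga.
Mei holds 73% of Anchor, so Mei controls Anchor.
Anchor and Mei together hold 80% + 10% = 90% of Auriga, so Mei controls Auriga.
So Mei already controls Auriga before the transaction.
After the purchase, Mei holds 15% of Kestrel directly.
Mei controlled Auriga already, so this is not a new person acquiring control; every other person's position is unchanged or reduced.
No new person acquires control, so the clause is not triggered.

No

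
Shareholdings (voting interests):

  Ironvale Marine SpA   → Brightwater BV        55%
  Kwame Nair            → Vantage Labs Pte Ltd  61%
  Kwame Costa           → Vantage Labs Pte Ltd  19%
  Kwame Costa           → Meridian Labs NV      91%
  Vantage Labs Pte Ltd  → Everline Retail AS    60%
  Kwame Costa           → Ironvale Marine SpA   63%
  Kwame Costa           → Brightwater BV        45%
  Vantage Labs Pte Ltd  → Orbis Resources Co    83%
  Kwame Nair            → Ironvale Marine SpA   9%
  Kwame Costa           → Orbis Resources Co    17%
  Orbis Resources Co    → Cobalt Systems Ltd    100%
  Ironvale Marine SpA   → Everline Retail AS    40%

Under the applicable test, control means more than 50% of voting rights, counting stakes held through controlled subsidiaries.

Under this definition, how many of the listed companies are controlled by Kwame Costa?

Kwame Costa holds 63% of Ironvale, so Kwame Costa controls Ironvale.
Kwame Costa holds 91% of Meridian, so Kwame Costa controls Meridian.
Kwame Costa and Ironvale together hold 45% + 55% = 100% of Brightwater, so Kwame Costa controls Brightwater.
No other company's threshold is met.
Kwame Costa controls 3 companies.

3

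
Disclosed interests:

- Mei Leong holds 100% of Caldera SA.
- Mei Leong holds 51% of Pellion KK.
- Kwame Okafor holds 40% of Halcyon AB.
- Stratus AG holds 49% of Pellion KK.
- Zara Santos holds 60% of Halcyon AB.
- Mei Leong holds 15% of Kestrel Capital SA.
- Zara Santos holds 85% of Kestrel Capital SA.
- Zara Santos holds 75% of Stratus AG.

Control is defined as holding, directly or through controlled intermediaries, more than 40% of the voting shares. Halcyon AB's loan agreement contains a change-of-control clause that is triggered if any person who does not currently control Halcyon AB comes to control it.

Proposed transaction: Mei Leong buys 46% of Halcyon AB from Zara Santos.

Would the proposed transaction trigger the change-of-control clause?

The purchase adds only to Mei's holdings (Zara's stake shrinks), so Mei is the only person who could newly come to control Halcyon.
Mei holds 51% of Pellion, so Mei controls Pellion.
Mei holds 100% of Caldera, so Mei controls Caldera.
Neither Mei nor any entity Mei controls holds any voting interest in Halcyon.
So before the transaction, Mei does not control Halcyon.
After the purchase, Mei holds 46% of Halcyon directly, and Zara's stake falls to 14%.
Mei holds 46% of Halcyon, so Mei controls Halcyon.
Mei did not control Halcyon before and does after, so the clause is triggered.

Yes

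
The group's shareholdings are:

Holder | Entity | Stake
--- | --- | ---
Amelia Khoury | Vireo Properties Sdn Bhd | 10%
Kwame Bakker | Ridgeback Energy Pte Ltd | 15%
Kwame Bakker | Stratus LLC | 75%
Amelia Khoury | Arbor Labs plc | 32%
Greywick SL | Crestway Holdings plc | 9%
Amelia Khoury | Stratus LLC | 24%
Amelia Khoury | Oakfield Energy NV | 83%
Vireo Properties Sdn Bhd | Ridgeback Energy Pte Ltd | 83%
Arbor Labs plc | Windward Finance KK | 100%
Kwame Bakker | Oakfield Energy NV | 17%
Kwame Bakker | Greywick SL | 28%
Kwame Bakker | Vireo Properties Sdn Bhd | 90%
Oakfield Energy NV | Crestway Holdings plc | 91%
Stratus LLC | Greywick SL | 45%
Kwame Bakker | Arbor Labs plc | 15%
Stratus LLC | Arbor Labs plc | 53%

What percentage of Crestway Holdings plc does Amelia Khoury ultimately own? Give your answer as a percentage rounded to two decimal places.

76.50%

Amelia reaches Crestway along 2 paths.
Via Oakfield: 83% × 91% = 75.53%.
Via Stratus → Greywick: 24% × 45% × 9% = 0.972%.
Total: 75.53% + 0.972% = 76.502%.
Rounded: 76.50%.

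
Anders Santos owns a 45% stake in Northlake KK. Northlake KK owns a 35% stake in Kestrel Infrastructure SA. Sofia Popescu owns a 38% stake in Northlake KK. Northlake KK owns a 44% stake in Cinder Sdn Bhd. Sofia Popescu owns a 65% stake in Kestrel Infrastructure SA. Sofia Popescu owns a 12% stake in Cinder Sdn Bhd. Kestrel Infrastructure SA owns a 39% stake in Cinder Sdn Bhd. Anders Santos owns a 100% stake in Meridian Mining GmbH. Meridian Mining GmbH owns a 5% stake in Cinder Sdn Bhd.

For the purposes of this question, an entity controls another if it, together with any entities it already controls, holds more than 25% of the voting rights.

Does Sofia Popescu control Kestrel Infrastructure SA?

Sofia holds 38% of Northlake, so Sofia controls Northlake.
Northlake and Sofia together hold 35% + 65% = 100% of Kestrel, so Sofia controls Kestrel.

Yes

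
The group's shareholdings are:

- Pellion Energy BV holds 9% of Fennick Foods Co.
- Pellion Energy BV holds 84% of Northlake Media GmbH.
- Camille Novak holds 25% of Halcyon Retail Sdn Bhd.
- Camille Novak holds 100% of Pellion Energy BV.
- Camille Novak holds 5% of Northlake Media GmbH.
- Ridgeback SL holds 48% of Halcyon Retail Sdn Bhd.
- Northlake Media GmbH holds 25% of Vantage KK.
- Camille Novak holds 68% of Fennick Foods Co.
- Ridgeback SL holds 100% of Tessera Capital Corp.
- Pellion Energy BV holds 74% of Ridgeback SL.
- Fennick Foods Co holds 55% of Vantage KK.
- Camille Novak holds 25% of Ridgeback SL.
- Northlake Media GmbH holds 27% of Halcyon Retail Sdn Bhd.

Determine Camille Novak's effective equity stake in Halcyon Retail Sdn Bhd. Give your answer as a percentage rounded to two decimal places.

96.55%

Camille reaches Halcyon along 5 paths.
Via Ridgeback: 25% × 48% = 12%.
Via Pellion → Ridgeback: 100% × 74% × 48% = 35.52%.
Via Pellion → Northlake: 100% × 84% × 27% = 22.68%.
Via Northlake: 5% × 27% = 1.35%.
Direct stake: 25% = 25%.
Total: 12% + 35.52% + 22.68% + 1.35% + 25% = 96.55%.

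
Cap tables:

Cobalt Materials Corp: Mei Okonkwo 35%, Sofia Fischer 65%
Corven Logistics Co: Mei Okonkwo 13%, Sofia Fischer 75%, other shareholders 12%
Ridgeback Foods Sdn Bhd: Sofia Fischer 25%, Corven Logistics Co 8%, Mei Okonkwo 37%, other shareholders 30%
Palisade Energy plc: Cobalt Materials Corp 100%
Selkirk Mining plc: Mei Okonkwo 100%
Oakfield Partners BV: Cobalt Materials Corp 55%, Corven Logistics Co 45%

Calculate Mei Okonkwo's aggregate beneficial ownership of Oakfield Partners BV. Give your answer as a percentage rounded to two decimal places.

25.10%

Mei reaches Oakfield along 2 paths.
Via Cobalt: 35% × 55% = 19.25%.
Via Corven: 13% × 45% = 5.85%.
Total: 19.25% + 5.85% = 25.1%.
Rounded: 25.10%.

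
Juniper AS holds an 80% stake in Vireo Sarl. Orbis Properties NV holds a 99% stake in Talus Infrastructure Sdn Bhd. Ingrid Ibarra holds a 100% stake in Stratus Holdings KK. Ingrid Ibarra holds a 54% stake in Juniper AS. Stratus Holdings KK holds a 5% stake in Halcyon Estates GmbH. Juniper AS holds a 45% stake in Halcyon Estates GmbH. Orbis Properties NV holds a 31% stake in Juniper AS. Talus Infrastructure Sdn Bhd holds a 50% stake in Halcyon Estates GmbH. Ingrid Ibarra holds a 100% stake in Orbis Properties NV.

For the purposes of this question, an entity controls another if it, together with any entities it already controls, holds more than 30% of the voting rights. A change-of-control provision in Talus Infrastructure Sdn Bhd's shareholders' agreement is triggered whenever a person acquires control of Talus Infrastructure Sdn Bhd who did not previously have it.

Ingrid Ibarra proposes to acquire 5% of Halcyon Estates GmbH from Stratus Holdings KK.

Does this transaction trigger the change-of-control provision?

No

The purchase adds only to Ingrid's holdings (Stratus's stake shrinks), so Ingrid is the only person who could newly come to control Talus.
Ingrid holds 100% of Orbis, so Ingrid controls Orbis.
Orbis holds 99% of Talus, so Ingrid controls Talus.
So Ingrid already controls Talus before the transaction.
After the purchase, Ingrid holds 5% of Halcyon directly, and Stratus's stake falls to 0%.
Ingrid controlled Talus already, so this is not a new person acquiring control; every other person's position is unchanged or reduced.
No new person acquires control, so the clause is not triggered.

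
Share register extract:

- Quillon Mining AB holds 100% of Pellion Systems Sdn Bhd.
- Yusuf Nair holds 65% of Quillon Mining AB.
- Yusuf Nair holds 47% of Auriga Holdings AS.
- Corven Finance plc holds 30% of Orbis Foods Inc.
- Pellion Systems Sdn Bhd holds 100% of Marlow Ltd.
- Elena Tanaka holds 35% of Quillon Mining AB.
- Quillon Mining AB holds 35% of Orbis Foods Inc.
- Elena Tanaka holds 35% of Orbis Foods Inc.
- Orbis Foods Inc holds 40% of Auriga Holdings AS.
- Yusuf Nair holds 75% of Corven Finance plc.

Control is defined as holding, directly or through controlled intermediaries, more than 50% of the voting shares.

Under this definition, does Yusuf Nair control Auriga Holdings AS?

Yes

Yusuf holds 75% of Corven, so Yusuf controls Corven.
Yusuf holds 65% of Quillon, so Yusuf controls Quillon.
Corven and Quillon together hold 30% + 35% = 65% of Orbis, so Yusuf controls Orbis.
Orbis and Yusuf together hold 40% + 47% = 87% of Auriga, so Yusuf controls Auriga.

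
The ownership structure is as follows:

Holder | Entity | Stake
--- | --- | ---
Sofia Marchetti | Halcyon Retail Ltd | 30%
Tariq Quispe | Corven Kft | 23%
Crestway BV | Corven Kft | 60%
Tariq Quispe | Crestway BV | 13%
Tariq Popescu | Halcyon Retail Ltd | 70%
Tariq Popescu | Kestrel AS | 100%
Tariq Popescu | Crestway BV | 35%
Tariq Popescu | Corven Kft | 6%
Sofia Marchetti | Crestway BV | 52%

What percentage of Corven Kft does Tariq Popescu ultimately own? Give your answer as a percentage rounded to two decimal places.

Tariq Popescu reaches Corven along 2 paths.
Via Crestway: 35% × 60% = 21%.
Direct stake: 6% = 6%.
Total: 21% + 6% = 27%.
Rounded: 27.00%.

27.00%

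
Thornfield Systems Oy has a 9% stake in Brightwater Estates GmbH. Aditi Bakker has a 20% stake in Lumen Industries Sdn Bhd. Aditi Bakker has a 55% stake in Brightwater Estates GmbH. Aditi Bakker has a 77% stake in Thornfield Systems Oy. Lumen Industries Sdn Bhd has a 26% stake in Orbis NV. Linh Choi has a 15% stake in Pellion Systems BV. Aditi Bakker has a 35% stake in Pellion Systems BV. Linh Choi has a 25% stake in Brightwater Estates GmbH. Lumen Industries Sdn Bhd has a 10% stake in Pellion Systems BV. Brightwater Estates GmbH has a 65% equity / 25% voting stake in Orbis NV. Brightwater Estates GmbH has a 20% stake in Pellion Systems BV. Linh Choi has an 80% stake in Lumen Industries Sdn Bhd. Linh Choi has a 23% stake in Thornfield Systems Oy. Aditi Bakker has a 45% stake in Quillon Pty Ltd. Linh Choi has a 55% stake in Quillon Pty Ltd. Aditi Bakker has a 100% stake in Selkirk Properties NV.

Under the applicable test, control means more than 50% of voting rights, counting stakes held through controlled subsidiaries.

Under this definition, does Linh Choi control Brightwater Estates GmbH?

Linh holds 55% of Quillon, so Linh controls Quillon.
Linh holds 80% of Lumen, so Linh controls Lumen.
In Brightwater, Linh's side holds only 25%, not > 50%.
So Linh does not control Brightwater.

No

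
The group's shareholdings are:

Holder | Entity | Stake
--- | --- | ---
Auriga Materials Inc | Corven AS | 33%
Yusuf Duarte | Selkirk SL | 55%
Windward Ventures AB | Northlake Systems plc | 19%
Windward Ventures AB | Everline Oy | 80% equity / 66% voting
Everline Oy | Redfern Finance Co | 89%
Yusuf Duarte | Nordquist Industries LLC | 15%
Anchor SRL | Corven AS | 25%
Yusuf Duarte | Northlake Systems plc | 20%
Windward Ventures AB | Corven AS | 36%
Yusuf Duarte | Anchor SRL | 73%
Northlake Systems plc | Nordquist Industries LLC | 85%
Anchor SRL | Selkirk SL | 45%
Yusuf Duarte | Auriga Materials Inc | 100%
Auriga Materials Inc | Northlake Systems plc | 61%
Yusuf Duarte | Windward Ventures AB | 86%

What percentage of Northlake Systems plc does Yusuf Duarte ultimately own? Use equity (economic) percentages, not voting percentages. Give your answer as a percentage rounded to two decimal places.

Yusuf reaches Northlake along 3 paths.
Via Windward: 86% × 19% = 16.34%.
Via Auriga: 100% × 61% = 61%.
Direct stake: 20% = 20%.
Total: 16.34% + 61% + 20% = 97.34%.

97.34%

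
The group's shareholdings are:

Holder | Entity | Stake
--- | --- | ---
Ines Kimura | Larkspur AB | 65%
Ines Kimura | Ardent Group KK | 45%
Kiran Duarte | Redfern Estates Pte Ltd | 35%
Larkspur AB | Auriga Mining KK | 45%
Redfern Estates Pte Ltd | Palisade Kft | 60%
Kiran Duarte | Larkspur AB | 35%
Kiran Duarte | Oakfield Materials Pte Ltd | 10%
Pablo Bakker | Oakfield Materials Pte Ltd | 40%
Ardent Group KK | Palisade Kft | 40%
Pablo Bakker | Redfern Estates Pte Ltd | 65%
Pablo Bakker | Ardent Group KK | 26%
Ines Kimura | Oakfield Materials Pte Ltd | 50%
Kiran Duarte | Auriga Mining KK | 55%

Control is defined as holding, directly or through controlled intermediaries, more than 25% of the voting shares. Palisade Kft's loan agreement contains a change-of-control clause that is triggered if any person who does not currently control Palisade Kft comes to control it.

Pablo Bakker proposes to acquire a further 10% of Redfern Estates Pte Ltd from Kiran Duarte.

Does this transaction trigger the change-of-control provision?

No

The purchase adds only to Pablo's holdings (Kiran's stake shrinks), so Pablo is the only person who could newly come to control Palisade.
Pablo holds 65% of Redfern, so Pablo controls Redfern.
Pablo holds 26% of Ardent, so Pablo controls Ardent.
Redfern and Ardent together hold 60% + 40% = 100% of Palisade, so Pablo controls Palisade.
So Pablo already controls Palisade before the transaction.
After the purchase, Pablo's direct stake in Redfern rises to 65% + 10% = 75%, and Kiran's stake falls to 25%.
Pablo controlled Palisade already, so this is not a new person acquiring control; every other person's position is unchanged or reduced.
No new person acquires control, so the clause is not triggered.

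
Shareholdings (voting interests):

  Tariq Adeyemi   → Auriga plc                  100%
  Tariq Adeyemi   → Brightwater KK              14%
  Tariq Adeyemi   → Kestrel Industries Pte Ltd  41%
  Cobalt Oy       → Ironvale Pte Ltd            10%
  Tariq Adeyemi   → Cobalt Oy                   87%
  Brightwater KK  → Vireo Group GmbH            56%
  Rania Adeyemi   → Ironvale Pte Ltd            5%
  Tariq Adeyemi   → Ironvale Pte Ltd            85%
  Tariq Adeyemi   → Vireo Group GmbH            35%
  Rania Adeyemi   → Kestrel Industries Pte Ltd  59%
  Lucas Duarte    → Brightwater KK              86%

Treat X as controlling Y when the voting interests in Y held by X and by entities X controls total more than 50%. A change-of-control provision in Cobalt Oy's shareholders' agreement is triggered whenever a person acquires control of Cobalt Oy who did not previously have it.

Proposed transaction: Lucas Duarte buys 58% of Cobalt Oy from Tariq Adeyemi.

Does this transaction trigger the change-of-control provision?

The purchase adds only to Lucas's holdings (Tariq's stake shrinks), so Lucas is the only person who could newly come to control Cobalt.
Lucas holds 86% of Brightwater, so Lucas controls Brightwater.
Brightwater holds 56% of Vireo, so Lucas controls Vireo.
Neither Lucas nor any entity Lucas controls holds any voting interest in Cobalt.
So before the transaction, Lucas does not control Cobalt.
After the purchase, Lucas holds 58% of Cobalt directly, and Tariq's stake falls to 29%.
Lucas holds 58% of Cobalt, so Lucas controls Cobalt.
Lucas did not control Cobalt before and does after, so the clause is triggered.

Yes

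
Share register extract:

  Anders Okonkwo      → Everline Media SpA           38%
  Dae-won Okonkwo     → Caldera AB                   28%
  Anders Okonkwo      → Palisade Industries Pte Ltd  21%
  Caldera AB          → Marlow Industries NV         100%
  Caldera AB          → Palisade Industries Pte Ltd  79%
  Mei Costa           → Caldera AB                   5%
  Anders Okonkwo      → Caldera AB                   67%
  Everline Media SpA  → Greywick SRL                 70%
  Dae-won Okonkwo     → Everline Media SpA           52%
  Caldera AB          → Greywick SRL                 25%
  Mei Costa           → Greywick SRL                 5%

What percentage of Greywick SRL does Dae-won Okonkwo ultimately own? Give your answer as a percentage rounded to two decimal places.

Dae-won reaches Greywick along 2 paths.
Via Everline: 52% × 70% = 36.4%.
Via Caldera: 28% × 25% = 7%.
Total: 36.4% + 7% = 43.4%.
Rounded: 43.40%.

43.40%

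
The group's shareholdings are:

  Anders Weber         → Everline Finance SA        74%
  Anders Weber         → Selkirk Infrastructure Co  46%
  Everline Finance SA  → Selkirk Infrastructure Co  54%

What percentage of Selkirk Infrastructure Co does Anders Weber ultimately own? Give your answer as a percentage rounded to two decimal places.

Anders reaches Selkirk along 2 paths.
Direct stake: 46% = 46%.
Via Everline: 74% × 54% = 39.96%.
Total: 46% + 39.96% = 85.96%.

85.96%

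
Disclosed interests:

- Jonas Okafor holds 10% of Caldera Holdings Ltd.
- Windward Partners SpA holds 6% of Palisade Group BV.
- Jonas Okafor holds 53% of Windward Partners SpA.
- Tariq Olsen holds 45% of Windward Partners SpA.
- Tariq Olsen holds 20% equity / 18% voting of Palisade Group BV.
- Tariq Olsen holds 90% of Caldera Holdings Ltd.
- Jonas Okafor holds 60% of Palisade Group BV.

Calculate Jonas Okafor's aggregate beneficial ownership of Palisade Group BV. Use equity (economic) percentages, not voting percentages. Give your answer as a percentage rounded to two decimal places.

63.18%

Jonas reaches Palisade along 2 paths.
Via Windward: 53% × 6% = 3.18%.
Direct stake: 60% = 60%.
Total: 3.18% + 60% = 63.18%.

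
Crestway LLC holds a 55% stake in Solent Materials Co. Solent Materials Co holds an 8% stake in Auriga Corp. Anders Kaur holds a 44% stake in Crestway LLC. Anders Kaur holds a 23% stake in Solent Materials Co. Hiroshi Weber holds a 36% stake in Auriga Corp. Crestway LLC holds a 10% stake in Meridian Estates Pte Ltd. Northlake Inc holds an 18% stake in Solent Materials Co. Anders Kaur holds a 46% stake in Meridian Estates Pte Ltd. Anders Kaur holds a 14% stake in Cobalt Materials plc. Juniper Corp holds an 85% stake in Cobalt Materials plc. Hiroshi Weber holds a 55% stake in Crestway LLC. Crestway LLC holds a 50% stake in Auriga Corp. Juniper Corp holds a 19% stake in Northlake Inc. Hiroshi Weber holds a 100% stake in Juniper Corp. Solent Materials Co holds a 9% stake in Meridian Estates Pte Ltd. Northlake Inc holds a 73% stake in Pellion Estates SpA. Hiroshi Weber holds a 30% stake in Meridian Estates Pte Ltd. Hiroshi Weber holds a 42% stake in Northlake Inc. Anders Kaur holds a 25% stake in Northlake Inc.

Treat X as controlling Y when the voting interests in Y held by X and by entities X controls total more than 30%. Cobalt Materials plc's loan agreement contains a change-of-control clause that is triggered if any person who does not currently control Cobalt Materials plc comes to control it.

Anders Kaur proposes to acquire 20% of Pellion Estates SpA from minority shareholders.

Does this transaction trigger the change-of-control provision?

No

The purchase changes only Anders's holdings, so Anders is the only person who could newly come to control Cobalt.
Anders holds 44% of Crestway, so Anders controls Crestway.
Anders and Crestway together hold 23% + 55% = 78% of Solent, so Anders controls Solent.
Solent and Anders and Crestway together hold 9% + 46% + 10% = 65% of Meridian, so Anders controls Meridian.
Crestway and Solent together hold 50% + 8% = 58% of Auriga, so Anders controls Auriga.
In Cobalt, Anders's side holds only 14%, not > 30%.
So before the transaction, Anders does not control Cobalt.
After the purchase, Anders holds 20% of Pellion directly.
Anders's side now holds 20% of Pellion, not > 30%, so Anders still does not control Pellion.
After the transaction, Anders's side holds 14% of Cobalt, not > 30%, so Anders still does not control Cobalt.
No new person acquires control, so the clause is not triggered.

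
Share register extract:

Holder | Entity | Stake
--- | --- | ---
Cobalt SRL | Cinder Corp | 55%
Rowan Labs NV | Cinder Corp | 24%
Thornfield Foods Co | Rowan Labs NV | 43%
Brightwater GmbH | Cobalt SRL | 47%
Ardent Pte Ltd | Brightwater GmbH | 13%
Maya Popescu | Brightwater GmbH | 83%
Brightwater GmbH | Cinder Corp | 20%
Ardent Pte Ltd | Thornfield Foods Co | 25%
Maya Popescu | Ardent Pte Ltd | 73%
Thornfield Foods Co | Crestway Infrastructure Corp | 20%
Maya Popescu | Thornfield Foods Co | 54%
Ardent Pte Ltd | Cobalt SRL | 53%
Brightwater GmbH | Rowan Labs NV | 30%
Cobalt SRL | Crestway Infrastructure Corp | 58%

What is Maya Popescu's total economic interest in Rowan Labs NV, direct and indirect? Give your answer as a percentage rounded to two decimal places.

Maya reaches Rowan along 4 paths.
Via Thornfield: 54% × 43% = 23.22%.
Via Ardent → Thornfield: 73% × 25% × 43% = 7.8475%.
Via Brightwater: 83% × 30% = 24.9%.
Via Ardent → Brightwater: 73% × 13% × 30% = 2.847%.
Total: 23.22% + 7.8475% + 24.9% + 2.847% = 58.8145%.
Rounded: 58.81%.

58.81%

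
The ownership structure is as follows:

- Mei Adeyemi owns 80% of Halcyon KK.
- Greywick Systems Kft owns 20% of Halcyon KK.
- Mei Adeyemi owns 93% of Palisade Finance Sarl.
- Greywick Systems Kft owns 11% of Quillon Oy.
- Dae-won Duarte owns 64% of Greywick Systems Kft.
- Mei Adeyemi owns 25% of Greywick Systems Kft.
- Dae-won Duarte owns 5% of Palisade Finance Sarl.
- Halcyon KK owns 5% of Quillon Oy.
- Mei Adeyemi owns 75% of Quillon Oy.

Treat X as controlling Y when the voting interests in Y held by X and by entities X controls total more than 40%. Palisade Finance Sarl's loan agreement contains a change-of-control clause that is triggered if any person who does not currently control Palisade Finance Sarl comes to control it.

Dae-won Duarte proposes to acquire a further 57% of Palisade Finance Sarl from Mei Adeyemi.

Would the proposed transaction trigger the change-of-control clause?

Yes

The purchase adds only to Dae-won's holdings (Mei's stake shrinks), so Dae-won is the only person who could newly come to control Palisade.
Dae-won holds 64% of Greywick, so Dae-won controls Greywick.
In Palisade, Dae-won's side holds only 5%, not > 40%.
So before the transaction, Dae-won does not control Palisade.
After the purchase, Dae-won's direct stake in Palisade rises to 5% + 57% = 62%, and Mei's stake falls to 36%.
Dae-won holds 62% of Palisade, so Dae-won controls Palisade.
Dae-won did not control Palisade before and does after, so the clause is triggered.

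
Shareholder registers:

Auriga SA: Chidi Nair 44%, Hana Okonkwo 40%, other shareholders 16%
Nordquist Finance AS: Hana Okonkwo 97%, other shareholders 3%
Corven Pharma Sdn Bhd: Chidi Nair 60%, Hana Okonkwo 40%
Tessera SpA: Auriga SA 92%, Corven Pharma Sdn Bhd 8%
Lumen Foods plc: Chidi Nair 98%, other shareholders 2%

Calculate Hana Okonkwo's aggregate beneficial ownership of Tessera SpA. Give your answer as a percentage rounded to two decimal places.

Hana reaches Tessera along 2 paths.
Via Auriga: 40% × 92% = 36.8%.
Via Corven: 40% × 8% = 3.2%.
Total: 36.8% + 3.2% = 40%.
Rounded: 40.00%.

40.00%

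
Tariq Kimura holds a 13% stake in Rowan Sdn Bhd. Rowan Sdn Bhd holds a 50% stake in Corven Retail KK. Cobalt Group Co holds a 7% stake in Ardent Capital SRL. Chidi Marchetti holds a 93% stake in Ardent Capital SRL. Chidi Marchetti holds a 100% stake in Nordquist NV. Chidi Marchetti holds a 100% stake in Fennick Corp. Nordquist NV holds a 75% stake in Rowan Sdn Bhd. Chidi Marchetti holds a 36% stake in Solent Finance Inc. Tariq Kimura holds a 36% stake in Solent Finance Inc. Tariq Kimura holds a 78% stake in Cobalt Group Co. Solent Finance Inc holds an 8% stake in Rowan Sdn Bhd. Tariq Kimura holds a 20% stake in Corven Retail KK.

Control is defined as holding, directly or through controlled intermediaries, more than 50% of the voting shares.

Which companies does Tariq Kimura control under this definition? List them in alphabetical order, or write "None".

Tariq holds 78% of Cobalt, so Tariq controls Cobalt.
No other company's threshold is met.

Cobalt Group Co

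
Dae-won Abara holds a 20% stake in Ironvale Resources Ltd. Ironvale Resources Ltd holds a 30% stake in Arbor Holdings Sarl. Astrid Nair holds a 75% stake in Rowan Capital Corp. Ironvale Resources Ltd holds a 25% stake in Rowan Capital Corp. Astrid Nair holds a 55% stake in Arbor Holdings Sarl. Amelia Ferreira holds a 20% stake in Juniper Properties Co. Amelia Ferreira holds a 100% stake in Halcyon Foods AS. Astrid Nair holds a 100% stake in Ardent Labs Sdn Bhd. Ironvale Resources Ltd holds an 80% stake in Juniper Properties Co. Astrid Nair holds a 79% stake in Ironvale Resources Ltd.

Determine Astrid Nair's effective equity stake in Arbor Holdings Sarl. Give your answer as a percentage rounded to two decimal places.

Astrid reaches Arbor along 2 paths.
Via Ironvale: 79% × 30% = 23.7%.
Direct stake: 55% = 55%.
Total: 23.7% + 55% = 78.7%.
Rounded: 78.70%.

78.70%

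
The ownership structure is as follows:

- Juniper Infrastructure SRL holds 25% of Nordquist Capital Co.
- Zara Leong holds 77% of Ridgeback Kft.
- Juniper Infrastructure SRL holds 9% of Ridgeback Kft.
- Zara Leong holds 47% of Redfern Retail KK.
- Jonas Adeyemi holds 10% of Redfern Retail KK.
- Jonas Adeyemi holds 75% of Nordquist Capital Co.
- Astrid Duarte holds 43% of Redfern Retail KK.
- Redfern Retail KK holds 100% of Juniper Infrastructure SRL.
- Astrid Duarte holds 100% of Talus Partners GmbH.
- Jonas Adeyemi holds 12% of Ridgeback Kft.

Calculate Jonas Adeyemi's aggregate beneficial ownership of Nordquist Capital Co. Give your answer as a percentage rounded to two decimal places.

77.50%

Jonas reaches Nordquist along 2 paths.
Direct stake: 75% = 75%.
Via Redfern → Juniper: 10% × 100% × 25% = 2.5%.
Total: 75% + 2.5% = 77.5%.
Rounded: 77.50%.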